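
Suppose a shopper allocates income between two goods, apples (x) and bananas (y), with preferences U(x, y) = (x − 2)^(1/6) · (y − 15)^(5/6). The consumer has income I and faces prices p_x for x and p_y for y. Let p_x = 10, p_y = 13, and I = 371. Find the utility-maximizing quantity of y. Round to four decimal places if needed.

y* = 25

Let x' = x−2, y' = y−15. MRS = (1/5)·y'/x' = p_x/p_y.
After buying the subsistence bundle (2, 15), a share 1/6 of the remaining income goes to x: x* = 2 + 1/6·(I − 2p_x − 15p_y)/p_x.
Discretionary income = 371 − 2·10 − 15·13 = 156; y* = 15 + 5/6·156/13 = 25.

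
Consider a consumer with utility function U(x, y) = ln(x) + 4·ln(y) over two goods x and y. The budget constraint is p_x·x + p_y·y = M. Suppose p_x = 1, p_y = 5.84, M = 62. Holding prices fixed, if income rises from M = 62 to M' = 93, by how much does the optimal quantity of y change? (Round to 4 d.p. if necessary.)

Δy* = 4.2466

Demand: x*(p_x,p_y,M) = 0.2·M/p_x and y* = 0.8·M/p_y.
At p_x=1, p_y=5.84, M=62: y* = 0.8·62/5.84 = 8.4932.
At M' = 93: y* = 12.7397. Change: 12.7397 − 8.4932 = 4.2466.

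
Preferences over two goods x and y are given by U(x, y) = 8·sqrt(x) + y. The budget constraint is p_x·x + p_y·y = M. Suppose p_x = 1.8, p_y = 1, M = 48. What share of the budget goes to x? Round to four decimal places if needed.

share on x = 0.1852

Utility is quasi-linear in y; the FOC for x is 4/√x = p_x/p_y.
Solve: √x = 4·p_y/p_x, so x*(p_x,p_y) = (4·p_y/p_x)², and y* = (M − p_x·x*)/p_y.
Plugging in: x* = (4·1/1.8)² = 4.9383, y* = 39.1111.
Expenditure on x: 1.8·4.9383 = 8.8889; share = 0.1852.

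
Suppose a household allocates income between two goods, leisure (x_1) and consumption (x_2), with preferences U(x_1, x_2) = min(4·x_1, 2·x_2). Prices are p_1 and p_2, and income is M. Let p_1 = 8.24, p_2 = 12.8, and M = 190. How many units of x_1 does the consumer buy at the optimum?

x_1* = 5.6147

With perfect complements, no substitution: consume in ratio x_1:x_2 = 2:4.
Budget: p_1·x_1 + p_2·2·x_1 = M, so (2·p_1 + 4·p_2)·x_1 = 2·M.
Demand: x_1*(p_1,p_2,M) = 2·M/(2·p_1 + 4·p_2), x_2* = 4·M/(2·p_1 + 4·p_2).
Here 2·8.24 + 4·12.8 = 67.68, giving x_1* = 5.6147.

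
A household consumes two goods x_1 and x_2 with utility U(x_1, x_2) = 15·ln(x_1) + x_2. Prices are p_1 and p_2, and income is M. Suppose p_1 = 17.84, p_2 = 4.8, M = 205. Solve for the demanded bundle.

So x_1*(p_1,p_2) = 15·p_2/p_1, independent of income; and x_2* = (M − 15·p_2)/p_2.
At the given prices: x_1* = 15·4.8/17.84 = 4.0359, and x_2* = 27.7083.

x_1* = 4.0359, x_2* = 27.7083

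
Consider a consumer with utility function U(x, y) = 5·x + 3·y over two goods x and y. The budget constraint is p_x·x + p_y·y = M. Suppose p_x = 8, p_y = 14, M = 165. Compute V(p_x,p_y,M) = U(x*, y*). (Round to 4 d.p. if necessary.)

V = 103.125

Perfect substitutes: compare marginal utility per dollar. 5/p_x vs 3/p_y → 0.625 vs 0.2143.
x gives more utility per dollar, so spend all income on x: x* = M/p_x, y* = 0.
Numerically: x* = 20.625, y* = 0.
Utility at the optimum: U(20.625, 0) = 103.125.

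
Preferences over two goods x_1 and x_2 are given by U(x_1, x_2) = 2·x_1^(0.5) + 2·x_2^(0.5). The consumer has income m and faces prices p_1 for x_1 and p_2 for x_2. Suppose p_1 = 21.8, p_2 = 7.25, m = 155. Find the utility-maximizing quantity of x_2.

x_2* = 16.0437

From the CES first-order condition, (x_2/x_1)^(0.5) = p_1/p_2.
Hence x_2/x_1 = (p_1/p_2)^(1/(0.5)), i.e. raised to the 2 power.
Substitute x_2 = (x_2/x_1)·x_1 into the budget: x_1* = m/(p_1 + p_2·(x_2/x_1)).
Numerically x_2/x_1 = 9.041427, so x_1* = 155/(21.8 + 7.25·9.041427) = 1.7745 and x_2* = 9.041427·1.7745 = 16.0437.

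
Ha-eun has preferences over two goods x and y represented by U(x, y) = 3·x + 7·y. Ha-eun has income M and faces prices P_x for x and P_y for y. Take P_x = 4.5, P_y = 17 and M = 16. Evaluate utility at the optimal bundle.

Linear utility — the consumer picks whichever good has higher MU/price: 3/4.5 = 0.6667 vs 7/17 = 0.4118.
x gives more utility per dollar, so spend all income on x: x* = M/P_x, y* = 0.
Numerically: x* = 3.5556, y* = 0.
Utility at the optimum: U(3.5556, 0) = 10.6667.

V = 10.6667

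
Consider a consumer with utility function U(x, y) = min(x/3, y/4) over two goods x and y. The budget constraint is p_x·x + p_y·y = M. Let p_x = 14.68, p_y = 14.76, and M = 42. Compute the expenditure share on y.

share on y = 0.5728

Demand: x*(p_x,p_y,M) = 3·M/(3·p_x + 4·p_y), y* = 4·M/(3·p_x + 4·p_y).
Here 3·14.68 + 4·14.76 = 103.08, giving x* = 1.2224 and y* = 1.6298.
Expenditure on y: 14.76·1.6298 = 24.0559; share = 0.5728.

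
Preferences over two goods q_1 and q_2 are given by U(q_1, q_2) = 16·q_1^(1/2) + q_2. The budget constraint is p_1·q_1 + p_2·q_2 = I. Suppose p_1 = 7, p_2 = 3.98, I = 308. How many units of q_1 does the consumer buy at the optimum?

q_1* = 20.6895

Utility is quasi-linear in q_2; the FOC for q_1 is 8/√q_1 = p_1/p_2.
Thus q_1* = (8·p_2/p_1)² — independent of I — with the rest of income spent on q_2.
Plugging in: q_1* = (8·3.98/7)² = 20.6895.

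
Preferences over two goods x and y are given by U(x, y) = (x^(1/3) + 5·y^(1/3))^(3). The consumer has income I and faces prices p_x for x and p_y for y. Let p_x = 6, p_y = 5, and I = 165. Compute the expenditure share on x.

MRS = MU_x/MU_y = (1/5)·(y/x)^(2/3). Set equal to p_x/p_y.
Hence y/x = (5·p_x/p_y)^(1/(2/3)), i.e. raised to the 1.5 power.
Substitute y = (y/x)·x into the budget: x* = I/(p_x + p_y·(y/x)).
Numerically y/x = 14.696938, so x* = 165/(6 + 5·14.696938) = 2.0759 and y* = 14.696938·2.0759 = 30.509.
Expenditure on x: 6·2.0759 = 12.4552; share = 0.0755.

share on x = 0.0755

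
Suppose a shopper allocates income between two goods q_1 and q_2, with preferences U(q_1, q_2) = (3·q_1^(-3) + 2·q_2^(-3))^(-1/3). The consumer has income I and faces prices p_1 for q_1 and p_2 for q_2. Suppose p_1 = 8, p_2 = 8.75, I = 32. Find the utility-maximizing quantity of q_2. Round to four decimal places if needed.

MU_q_1 ∝ 3·q_1^(-4), MU_q_2 ∝ 2·q_2^(-4), so MRS = (3/2)·(q_2/q_1)^(4) = p_1/p_2.
Solve for the ratio: q_2/q_1 = [(2/3)·p_1/p_2]^(0.25).
With the ratio pinned down, the budget gives q_1* = I/(p_1 + p_2·(q_2/q_1)) and q_2* = (q_2/q_1)·q_1*.
Numerically q_2/q_1 = 0.883584, so q_1* = 32/(8 + 8.75·0.883584) = 2.0342 and q_2* = 0.883584·2.0342 = 1.7973.

q_2* = 1.7973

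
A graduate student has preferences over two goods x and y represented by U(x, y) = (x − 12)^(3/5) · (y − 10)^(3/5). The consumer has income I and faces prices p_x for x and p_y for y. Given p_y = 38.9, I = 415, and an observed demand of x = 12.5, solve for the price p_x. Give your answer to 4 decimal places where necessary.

This is Cobb-Douglas in (x−12, y−10): tangency gives 0.6·p_y·(y−10) = 0.6·p_x·(x−12).
After buying the subsistence bundle (12, 10), a share 0.5 of the remaining income goes to x: x* = 12 + 0.5·(I − 12p_x − 10p_y)/p_x.
Set x* = 12.5 in the demand function and solve for p_x: p_x = 2.

p_x = 2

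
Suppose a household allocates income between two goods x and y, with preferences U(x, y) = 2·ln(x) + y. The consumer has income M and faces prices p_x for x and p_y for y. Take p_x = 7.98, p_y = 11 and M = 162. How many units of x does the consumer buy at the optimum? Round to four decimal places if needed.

x* = 2.7569

Set MRS = p_x/p_y: (2/x)/1 = p_x/p_y.
So x*(p_x,p_y) = 2·p_y/p_x, independent of income; and y* = (M − 2·p_y)/p_y.
At the given prices: x* = 2·11/7.98 = 2.7569.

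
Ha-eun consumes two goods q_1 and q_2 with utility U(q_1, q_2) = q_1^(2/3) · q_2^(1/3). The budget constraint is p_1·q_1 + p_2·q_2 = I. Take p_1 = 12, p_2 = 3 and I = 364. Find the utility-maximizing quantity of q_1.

Tangency: MRS = 2·q_2/q_1 = p_1/p_2.
Rearranging, p_2·q_2 = (1/2)·p_1·q_1. Substituting into the budget gives p_1·q_1·(1 + (1/2)) = I.
Demand: q_1*(p_1,p_2,I) = 2/3·I/p_1 and q_2* = 1/3·I/p_2.
At p_1=12, p_2=3, I=364: q_1* = 2/3·364/12 = 20.2222.

q_1* = 20.2222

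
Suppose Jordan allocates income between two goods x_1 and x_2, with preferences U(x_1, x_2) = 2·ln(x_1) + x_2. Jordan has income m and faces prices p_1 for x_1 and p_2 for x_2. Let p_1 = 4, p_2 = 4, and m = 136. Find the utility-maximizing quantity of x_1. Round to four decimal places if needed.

Set MRS = p_1/p_2: (2/x_1)/1 = p_1/p_2.
So x_1*(p_1,p_2) = 2·p_2/p_1, independent of income; and x_2* = (m − 2·p_2)/p_2.
At the given prices: x_1* = 2·4/4 = 2.

x_1* = 2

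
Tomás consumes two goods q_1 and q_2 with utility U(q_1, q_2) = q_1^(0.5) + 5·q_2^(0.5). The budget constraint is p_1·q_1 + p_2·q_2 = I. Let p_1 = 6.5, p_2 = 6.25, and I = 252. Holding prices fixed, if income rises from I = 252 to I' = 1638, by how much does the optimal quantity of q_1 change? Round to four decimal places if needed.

Δq_1* = 7.8974

MRS = MU_q_1/MU_q_2 = (1/5)·(q_2/q_1)^(0.5). Set equal to p_1/p_2.
Solve for the ratio: q_2/q_1 = [5·p_1/p_2]^(2).
With the ratio pinned down, the budget gives q_1* = I/(p_1 + p_2·(q_2/q_1)) and q_2* = (q_2/q_1)·q_1*.
Numerically q_2/q_1 = 27.04, so q_1* = 252/(6.5 + 6.25·27.04) = 1.4359.
At I' = 1638: q_1* = 9.3333. Change: 9.3333 − 1.4359 = 7.8974.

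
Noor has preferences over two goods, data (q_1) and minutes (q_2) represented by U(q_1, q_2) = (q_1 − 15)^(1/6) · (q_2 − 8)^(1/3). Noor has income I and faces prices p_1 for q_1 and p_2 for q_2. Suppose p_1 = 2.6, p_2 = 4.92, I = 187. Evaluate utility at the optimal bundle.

Let q_1' = q_1−15, q_2' = q_2−8. MRS = (1/2)·q_2'/q_1' = p_1/p_2.
Substituting into the budget: q_1* = 15 + 1/3·(I − 15·p_1 − 8·p_2)/p_1, and q_2* = 8 + 2/3·(…)/p_2.
Discretionary income = 187 − 15·2.6 − 8·4.92 = 108.64; q_1* = 15 + 1/3·108.64/2.6 = 28.9282; q_2* = 8 + 2/3·108.64/4.92 = 22.7209.
Utility at the optimum: U(28.9282, 22.7209) = 3.8015.

V = 3.8015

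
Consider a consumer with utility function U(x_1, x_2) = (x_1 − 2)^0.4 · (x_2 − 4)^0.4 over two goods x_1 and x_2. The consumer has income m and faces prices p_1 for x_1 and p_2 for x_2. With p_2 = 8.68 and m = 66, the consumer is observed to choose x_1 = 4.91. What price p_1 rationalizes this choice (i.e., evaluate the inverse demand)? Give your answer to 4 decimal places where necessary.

p_1 = 4

Let x_1' = x_1−2, x_2' = x_2−4. MRS = x_2'/x_1' = p_1/p_2.
After buying the subsistence bundle (2, 4), a share 0.5 of the remaining income goes to x_1: x_1* = 2 + 0.5·(m − 2p_1 − 4p_2)/p_1.
Set x_1* = 4.91 in the demand function and solve for p_1: p_1 = 4.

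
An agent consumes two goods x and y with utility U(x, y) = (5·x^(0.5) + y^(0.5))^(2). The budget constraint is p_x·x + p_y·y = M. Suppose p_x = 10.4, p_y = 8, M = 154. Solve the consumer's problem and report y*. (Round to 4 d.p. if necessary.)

MRS = MU_x/MU_y = 5·(y/x)^(0.5). Set equal to p_x/p_y.
Hence y/x = ((1/5)·p_x/p_y)^(1/(0.5)), i.e. raised to the 2 power.
Substitute y = (y/x)·x into the budget: x* = M/(p_x + p_y·(y/x)).
Numerically y/x = 0.0676, so x* = 154/(10.4 + 8·0.0676) = 14.0758 and y* = 0.0676·14.0758 = 0.9515.

y* = 0.9515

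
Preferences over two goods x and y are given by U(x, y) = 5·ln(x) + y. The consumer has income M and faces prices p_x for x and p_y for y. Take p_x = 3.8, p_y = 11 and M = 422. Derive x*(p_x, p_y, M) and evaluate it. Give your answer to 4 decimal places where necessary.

Set MRS = p_x/p_y: (5/x)/1 = p_x/p_y.
So x*(p_x,p_y) = 5·p_y/p_x, independent of income; and y* = (M − 5·p_y)/p_y.
At the given prices: x* = 5·11/3.8 = 14.4737.

x* = 14.4737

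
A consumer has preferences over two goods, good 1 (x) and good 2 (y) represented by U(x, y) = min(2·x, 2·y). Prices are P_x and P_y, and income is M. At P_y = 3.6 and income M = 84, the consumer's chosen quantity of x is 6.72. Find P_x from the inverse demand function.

P_x = 8.9

Leontief preferences: the optimum is at the kink where x/2 = y/2, i.e. y = x.
Budget: P_x·x + P_y·x = M, so (2·P_x + 2·P_y)·x = 2·M.
Demand: x*(P_x,P_y,M) = 2·M/(2·P_x + 2·P_y), y* = 2·M/(2·P_x + 2·P_y).
Set x* = 6.72 in the demand function and solve for P_x: P_x = 8.9.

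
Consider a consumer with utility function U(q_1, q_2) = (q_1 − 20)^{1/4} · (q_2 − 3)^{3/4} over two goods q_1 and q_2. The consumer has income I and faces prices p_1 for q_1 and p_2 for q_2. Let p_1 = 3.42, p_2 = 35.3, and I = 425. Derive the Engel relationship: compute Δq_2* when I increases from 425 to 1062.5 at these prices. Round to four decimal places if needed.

Δq_2* = 13.5446

This is Cobb-Douglas in (q_1−20, q_2−3): tangency gives 0.25·p_2·(q_2−3) = 0.75·p_1·(q_1−20).
Substituting into the budget: q_1* = 20 + 0.25·(I − 20·p_1 − 3·p_2)/p_1, and q_2* = 3 + 0.75·(…)/p_2.
Discretionary income = 425 − 20·3.42 − 3·35.3 = 250.7; q_2* = 3 + 0.75·250.7/35.3 = 8.3265.
At I' = 1062.5: q_2* = 21.8711. Change: 21.8711 − 8.3265 = 13.5446.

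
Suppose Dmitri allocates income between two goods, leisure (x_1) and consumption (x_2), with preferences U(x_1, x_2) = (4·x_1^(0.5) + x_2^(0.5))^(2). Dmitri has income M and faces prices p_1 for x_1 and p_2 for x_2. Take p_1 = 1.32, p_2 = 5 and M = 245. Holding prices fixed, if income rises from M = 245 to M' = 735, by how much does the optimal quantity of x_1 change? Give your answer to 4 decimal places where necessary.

From the CES first-order condition, 4·(x_2/x_1)^(0.5) = p_1/p_2.
Hence x_2/x_1 = ((1/4)·p_1/p_2)^(1/(0.5)), i.e. raised to the 2 power.
Substitute x_2 = (x_2/x_1)·x_1 into the budget: x_1* = M/(p_1 + p_2·(x_2/x_1)).
Numerically x_2/x_1 = 0.004356, so x_1* = 245/(1.32 + 5·0.004356) = 182.5933.
At M' = 735: x_1* = 547.7798. Change: 547.7798 − 182.5933 = 365.1865.

Δx_1* = 365.1865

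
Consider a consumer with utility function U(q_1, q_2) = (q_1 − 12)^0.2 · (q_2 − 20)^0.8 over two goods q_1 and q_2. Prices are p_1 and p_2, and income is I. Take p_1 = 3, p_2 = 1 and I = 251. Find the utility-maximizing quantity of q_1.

MRS = (1/4)·(q_2−20)/(q_1−12). Tangency with p_1/p_2 gives q_2−20 = 4·(p_1/p_2)·(q_1−12).
Substituting into the budget: q_1* = 12 + 0.2·(I − 12·p_1 − 20·p_2)/p_1, and q_2* = 20 + 0.8·(…)/p_2.
Discretionary income = 251 − 12·3 − 20·1 = 195; q_1* = 12 + 0.2·195/3 = 25.

q_1* = 25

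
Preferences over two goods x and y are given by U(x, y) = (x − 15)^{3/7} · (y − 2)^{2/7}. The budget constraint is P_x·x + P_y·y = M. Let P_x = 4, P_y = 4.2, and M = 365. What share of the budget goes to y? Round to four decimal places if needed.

This is Cobb-Douglas in (x−15, y−2): tangency gives 3/7·P_y·(y−2) = 2/7·P_x·(x−15).
Substituting into the budget: x* = 15 + 0.6·(M − 15·P_x − 2·P_y)/P_x, and y* = 2 + 0.4·(…)/P_y.
Discretionary income = 365 − 15·4 − 2·4.2 = 296.6; x* = 15 + 0.6·296.6/4 = 59.49; y* = 2 + 0.4·296.6/4.2 = 30.2476.
Expenditure on y: 4.2·30.2476 = 127.04; share = 0.3481.

share on y = 0.3481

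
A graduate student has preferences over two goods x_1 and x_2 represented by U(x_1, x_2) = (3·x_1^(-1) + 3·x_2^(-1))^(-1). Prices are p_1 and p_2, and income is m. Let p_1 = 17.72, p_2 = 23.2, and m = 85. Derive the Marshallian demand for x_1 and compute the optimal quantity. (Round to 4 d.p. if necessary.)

x_1* = 2.2371

MU_x_1 ∝ 3·x_1^(-2), MU_x_2 ∝ 3·x_2^(-2), so MRS = (x_2/x_1)^(2) = p_1/p_2.
Hence x_2/x_1 = (p_1/p_2)^(1/(2)), i.e. raised to the 0.5 power.
Substitute x_2 = (x_2/x_1)·x_1 into the budget: x_1* = m/(p_1 + p_2·(x_2/x_1)).
Numerically x_2/x_1 = 0.873953, so x_1* = 85/(17.72 + 23.2·0.873953) = 2.2371.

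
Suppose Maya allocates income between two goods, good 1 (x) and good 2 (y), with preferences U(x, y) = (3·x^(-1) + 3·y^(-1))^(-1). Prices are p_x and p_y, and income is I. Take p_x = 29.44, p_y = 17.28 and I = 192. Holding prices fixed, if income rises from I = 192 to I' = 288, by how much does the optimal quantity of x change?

Δx* = 1.8463

From the CES first-order condition, (y/x)^(2) = p_x/p_y.
Hence y/x = (p_x/p_y)^(1/(2)), i.e. raised to the 0.5 power.
Substitute y = (y/x)·x into the budget: x* = I/(p_x + p_y·(y/x)).
Numerically y/x = 1.30526, so x* = 192/(29.44 + 17.28·1.30526) = 3.6927.
At I' = 288: x* = 5.539. Change: 5.539 − 3.6927 = 1.8463.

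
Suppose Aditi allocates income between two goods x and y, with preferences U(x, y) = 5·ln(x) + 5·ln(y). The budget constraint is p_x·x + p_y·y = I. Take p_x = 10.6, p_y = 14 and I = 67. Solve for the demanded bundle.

Demand: x*(p_x,p_y,I) = 0.5·I/p_x and y* = 0.5·I/p_y.
At p_x=10.6, p_y=14, I=67: x* = 0.5·67/10.6 = 3.1604, y* = 2.3929.

x* = 3.1604, y* = 2.3929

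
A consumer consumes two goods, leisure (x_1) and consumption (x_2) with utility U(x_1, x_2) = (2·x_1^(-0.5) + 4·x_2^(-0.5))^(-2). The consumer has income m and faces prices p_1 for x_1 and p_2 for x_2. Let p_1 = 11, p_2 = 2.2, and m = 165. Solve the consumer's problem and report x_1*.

MU_x_1 ∝ 2·x_1^(-1.5), MU_x_2 ∝ 4·x_2^(-1.5), so MRS = (1/2)·(x_2/x_1)^(1.5) = p_1/p_2.
Hence x_2/x_1 = (2·p_1/p_2)^(1/(1.5)), i.e. raised to the 2/3 power.
Substitute x_2 = (x_2/x_1)·x_1 into the budget: x_1* = m/(p_1 + p_2·(x_2/x_1)).
Numerically x_2/x_1 = 4.641589, so x_1* = 165/(11 + 2.2·4.641589) = 7.7788.

x_1* = 7.7788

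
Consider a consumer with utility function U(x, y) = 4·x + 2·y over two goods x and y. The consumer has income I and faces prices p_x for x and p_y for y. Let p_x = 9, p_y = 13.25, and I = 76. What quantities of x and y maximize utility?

x* = 8.4444, y* = 0

Perfect substitutes: compare marginal utility per dollar. 4/p_x vs 2/p_y → 0.4444 vs 0.1509.
x gives more utility per dollar, so spend all income on x: x* = I/p_x, y* = 0.
Numerically: x* = 8.4444, y* = 0.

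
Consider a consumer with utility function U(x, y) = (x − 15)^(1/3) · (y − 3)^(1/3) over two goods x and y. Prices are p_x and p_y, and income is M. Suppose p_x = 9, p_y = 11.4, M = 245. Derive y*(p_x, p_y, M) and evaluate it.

y* = 6.3246

After buying the subsistence bundle (15, 3), a share 0.5 of the remaining income goes to x: x* = 15 + 0.5·(M − 15p_x − 3p_y)/p_x.
Discretionary income = 245 − 15·9 − 3·11.4 = 75.8; y* = 3 + 0.5·75.8/11.4 = 6.3246.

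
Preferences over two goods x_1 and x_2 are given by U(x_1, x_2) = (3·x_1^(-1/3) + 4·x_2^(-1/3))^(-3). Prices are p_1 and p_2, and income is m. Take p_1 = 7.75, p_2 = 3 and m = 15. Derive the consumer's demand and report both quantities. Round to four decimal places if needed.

x_1* = 0.9781, x_2* = 2.4731

Substitute x_2 = (x_2/x_1)·x_1 into the budget: x_1* = m/(p_1 + p_2·(x_2/x_1)).
Numerically x_2/x_1 = 2.528363, so x_1* = 15/(7.75 + 3·2.528363) = 0.9781 and x_2* = 2.528363·0.9781 = 2.4731.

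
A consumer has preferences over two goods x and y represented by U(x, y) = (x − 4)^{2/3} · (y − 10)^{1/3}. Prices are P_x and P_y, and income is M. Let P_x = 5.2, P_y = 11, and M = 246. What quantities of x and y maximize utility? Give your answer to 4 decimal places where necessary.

x* = 18.7692, y* = 13.4909

Let x' = x−4, y' = y−10. MRS = 2·y'/x' = P_x/P_y.
After buying the subsistence bundle (4, 10), a share 2/3 of the remaining income goes to x: x* = 4 + 2/3·(M − 4P_x − 10P_y)/P_x.
Discretionary income = 246 − 4·5.2 − 10·11 = 115.2; x* = 4 + 2/3·115.2/5.2 = 18.7692; y* = 10 + 1/3·115.2/11 = 13.4909.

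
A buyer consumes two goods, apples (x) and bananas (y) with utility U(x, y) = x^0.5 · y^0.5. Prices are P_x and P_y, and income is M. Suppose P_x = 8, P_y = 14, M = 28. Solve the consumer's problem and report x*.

The MRS is y/x. Set MRS = P_x/P_y.
Rearranging, P_y·y = P_x·x. Substituting into the budget gives P_x·x·(1 + 1) = M.
Demand: x*(P_x,P_y,M) = 0.5·M/P_x and y* = 0.5·M/P_y.
At P_x=8, P_y=14, M=28: x* = 0.5·28/8 = 1.75.

x* = 1.75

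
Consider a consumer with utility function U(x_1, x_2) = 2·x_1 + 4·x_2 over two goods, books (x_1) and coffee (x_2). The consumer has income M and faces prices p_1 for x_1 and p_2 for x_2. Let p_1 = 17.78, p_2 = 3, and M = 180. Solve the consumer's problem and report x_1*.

x_1* = 0

Linear utility — the consumer picks whichever good has higher MU/price: 2/17.78 = 0.1125 vs 4/3 = 1.3333.
x_2 gives more utility per dollar, so spend all income on x_2: x_2* = M/p_2, x_1* = 0.
Numerically: x_1* = 0, x_2* = 60.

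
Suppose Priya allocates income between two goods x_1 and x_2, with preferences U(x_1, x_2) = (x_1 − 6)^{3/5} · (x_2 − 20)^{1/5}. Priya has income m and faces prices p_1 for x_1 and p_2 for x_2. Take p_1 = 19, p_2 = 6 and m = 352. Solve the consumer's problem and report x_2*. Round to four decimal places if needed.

x_2* = 24.9167

Discretionary income = 352 − 6·19 − 20·6 = 118; x_2* = 20 + 0.25·118/6 = 24.9167.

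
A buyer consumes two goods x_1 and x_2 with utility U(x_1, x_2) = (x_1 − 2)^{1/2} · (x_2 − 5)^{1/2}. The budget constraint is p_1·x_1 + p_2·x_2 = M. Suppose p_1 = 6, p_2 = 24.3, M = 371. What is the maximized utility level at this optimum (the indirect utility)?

V = 9.8346

Discretionary income = 371 − 2·6 − 5·24.3 = 237.5; x_1* = 2 + 0.5·237.5/6 = 21.7917; x_2* = 5 + 0.5·237.5/24.3 = 9.8868.
Utility at the optimum: U(21.7917, 9.8868) = 9.8346.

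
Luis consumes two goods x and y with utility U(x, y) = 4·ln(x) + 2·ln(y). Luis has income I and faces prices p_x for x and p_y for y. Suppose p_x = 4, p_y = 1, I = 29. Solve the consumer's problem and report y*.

MU_x/MU_y = (4·y)/(2·x); tangency sets this equal to p_x/p_y.
Rearranging, p_y·y = (1/2)·p_x·x. Substituting into the budget gives p_x·x·(1 + (1/2)) = I.
Demand: x*(p_x,p_y,I) = 2/3·I/p_x and y* = 1/3·I/p_y.
At p_x=4, p_y=1, I=29: y* = 1/3·29/1 = 9.6667.

y* = 9.6667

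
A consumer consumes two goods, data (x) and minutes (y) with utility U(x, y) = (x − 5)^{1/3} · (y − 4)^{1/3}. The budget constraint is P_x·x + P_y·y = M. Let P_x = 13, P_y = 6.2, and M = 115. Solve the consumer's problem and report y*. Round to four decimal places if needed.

y* = 6.0323

Let x' = x−5, y' = y−4. MRS = y'/x' = P_x/P_y.
Substituting into the budget: x* = 5 + 0.5·(M − 5·P_x − 4·P_y)/P_x, and y* = 4 + 0.5·(…)/P_y.
Discretionary income = 115 − 5·13 − 4·6.2 = 25.2; y* = 4 + 0.5·25.2/6.2 = 6.0323.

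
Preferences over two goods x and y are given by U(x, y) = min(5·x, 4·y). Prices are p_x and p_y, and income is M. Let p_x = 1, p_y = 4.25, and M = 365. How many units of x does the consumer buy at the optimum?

Leontief preferences: the optimum is at the kink where x/4 = y/5, i.e. y = (5/4)·x.
Budget: p_x·x + p_y·(5/4)·x = M, so (4·p_x + 5·p_y)·x = 4·M.
Demand: x*(p_x,p_y,M) = 4·M/(4·p_x + 5·p_y), y* = 5·M/(4·p_x + 5·p_y).
Here 4·1 + 5·4.25 = 25.25, giving x* = 57.8218.

x* = 57.8218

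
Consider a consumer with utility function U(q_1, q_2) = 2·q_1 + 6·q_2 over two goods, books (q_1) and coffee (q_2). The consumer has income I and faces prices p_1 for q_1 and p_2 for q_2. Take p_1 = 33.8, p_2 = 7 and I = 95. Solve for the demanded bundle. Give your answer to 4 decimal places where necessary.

q_1* = 0, q_2* = 13.5714

Perfect substitutes: compare marginal utility per dollar. 2/p_1 vs 6/p_2 → 0.0592 vs 0.8571.
q_2 gives more utility per dollar, so spend all income on q_2: q_2* = I/p_2, q_1* = 0.
Numerically: q_1* = 0, q_2* = 13.5714.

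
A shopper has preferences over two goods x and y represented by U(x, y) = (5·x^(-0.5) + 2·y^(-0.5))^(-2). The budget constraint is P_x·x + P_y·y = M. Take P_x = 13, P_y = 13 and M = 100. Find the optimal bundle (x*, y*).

x* = 4.9857, y* = 2.7066

MU_x ∝ 5·x^(-1.5), MU_y ∝ 2·y^(-1.5), so MRS = (5/2)·(y/x)^(1.5) = P_x/P_y.
Solve for the ratio: y/x = [(2/5)·P_x/P_y]^(2/3).
With the ratio pinned down, the budget gives x* = M/(P_x + P_y·(y/x)) and y* = (y/x)·x*.
Numerically y/x = 0.542884, so x* = 100/(13 + 13·0.542884) = 4.9857 and y* = 0.542884·4.9857 = 2.7066.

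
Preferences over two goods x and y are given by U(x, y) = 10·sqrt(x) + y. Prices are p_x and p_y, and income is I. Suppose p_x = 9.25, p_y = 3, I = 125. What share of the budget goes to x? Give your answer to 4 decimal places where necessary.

MU_x = 5/√x, MU_y = 1. Tangency: 5/√x = p_x/p_y.
Thus x* = (5·p_y/p_x)² — independent of I — with the rest of income spent on y.
Plugging in: x* = (5·3/9.25)² = 2.6297, y* = 33.5586.
Expenditure on x: 9.25·2.6297 = 24.3243; share = 0.1946.

share on x = 0.1946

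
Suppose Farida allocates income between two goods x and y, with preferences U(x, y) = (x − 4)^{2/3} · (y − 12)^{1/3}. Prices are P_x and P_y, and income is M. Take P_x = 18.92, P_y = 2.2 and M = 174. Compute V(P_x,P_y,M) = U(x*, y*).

Substituting into the budget: x* = 4 + 2/3·(M − 4·P_x − 12·P_y)/P_x, and y* = 12 + 1/3·(…)/P_y.
Discretionary income = 174 − 4·18.92 − 12·2.2 = 71.92; x* = 4 + 2/3·71.92/18.92 = 6.5342; y* = 12 + 1/3·71.92/2.2 = 22.897.
Utility at the optimum: U(6.5342, 22.897) = 4.1209.

V = 4.1209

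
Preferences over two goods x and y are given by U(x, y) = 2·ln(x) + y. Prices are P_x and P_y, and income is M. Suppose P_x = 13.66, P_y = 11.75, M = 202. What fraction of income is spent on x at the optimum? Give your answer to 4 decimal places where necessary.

MU_x = 2/x, MU_y = 1. Tangency: 2/x = P_x/P_y.
So x*(P_x,P_y) = 2·P_y/P_x, independent of income; and y* = (M − 2·P_y)/P_y.
At the given prices: x* = 2·11.75/13.66 = 1.7204, and y* = 15.1915.
Expenditure on x: 13.66·1.7204 = 23.5; share = 0.1163.

share on x = 0.1163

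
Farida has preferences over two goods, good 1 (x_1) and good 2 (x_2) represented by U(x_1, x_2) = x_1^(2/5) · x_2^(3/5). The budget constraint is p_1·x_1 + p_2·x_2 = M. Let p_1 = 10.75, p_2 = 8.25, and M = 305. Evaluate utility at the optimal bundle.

V = 16.966

MU_x_1/MU_x_2 = (0.4·x_2)/(0.6·x_1); tangency sets this equal to p_1/p_2.
So 0.4·p_2·x_2 = 0.6·p_1·x_1; combined with the budget, a share 0.4 of income goes to x_1.
Demand: x_1*(p_1,p_2,M) = 0.4·M/p_1 and x_2* = 0.6·M/p_2.
At p_1=10.75, p_2=8.25, M=305: x_1* = 0.4·305/10.75 = 11.3488, x_2* = 22.1818.
Utility at the optimum: U(11.3488, 22.1818) = 16.966.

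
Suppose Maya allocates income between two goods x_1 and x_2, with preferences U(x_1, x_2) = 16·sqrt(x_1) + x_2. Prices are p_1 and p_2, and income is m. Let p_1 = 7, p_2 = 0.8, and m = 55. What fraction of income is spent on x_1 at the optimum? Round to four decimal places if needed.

MU_x_1 = 8/√x_1, MU_x_2 = 1. Tangency: 8/√x_1 = p_1/p_2.
Thus x_1* = (8·p_2/p_1)² — independent of m — with the rest of income spent on x_2.
Plugging in: x_1* = (8·0.8/7)² = 0.8359, x_2* = 61.4357.
Expenditure on x_1: 7·0.8359 = 5.8514; share = 0.1064.

share on x_1 = 0.1064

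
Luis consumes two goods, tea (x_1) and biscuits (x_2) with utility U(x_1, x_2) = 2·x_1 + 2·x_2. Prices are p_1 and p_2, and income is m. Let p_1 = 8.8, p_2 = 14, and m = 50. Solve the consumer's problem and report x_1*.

Perfect substitutes: compare marginal utility per dollar. 2/p_1 vs 2/p_2 → 0.2273 vs 0.1429.
x_1 gives more utility per dollar, so spend all income on x_1: x_1* = m/p_1, x_2* = 0.
Numerically: x_1* = 5.6818, x_2* = 0.

x_1* = 5.6818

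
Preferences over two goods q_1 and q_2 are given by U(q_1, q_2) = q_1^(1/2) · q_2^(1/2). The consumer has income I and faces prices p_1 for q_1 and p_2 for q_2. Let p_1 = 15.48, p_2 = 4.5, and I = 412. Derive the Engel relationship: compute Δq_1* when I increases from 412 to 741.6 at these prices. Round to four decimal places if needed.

Δq_1* = 10.646

Tangency: MRS = q_2/q_1 = p_1/p_2.
Rearranging, p_2·q_2 = p_1·q_1. Substituting into the budget gives p_1·q_1·(1 + 1) = I.
Demand: q_1*(p_1,p_2,I) = 0.5·I/p_1 and q_2* = 0.5·I/p_2.
At p_1=15.48, p_2=4.5, I=412: q_1* = 0.5·412/15.48 = 13.3075.
At I' = 741.6: q_1* = 23.9535. Change: 23.9535 − 13.3075 = 10.646.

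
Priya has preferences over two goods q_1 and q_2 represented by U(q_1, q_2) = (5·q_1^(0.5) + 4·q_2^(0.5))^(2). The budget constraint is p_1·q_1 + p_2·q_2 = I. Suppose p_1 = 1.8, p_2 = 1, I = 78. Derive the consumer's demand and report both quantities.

From the CES first-order condition, (5/4)·(q_2/q_1)^(0.5) = p_1/p_2.
Hence q_2/q_1 = ((4/5)·p_1/p_2)^(1/(0.5)), i.e. raised to the 2 power.
With the ratio pinned down, the budget gives q_1* = I/(p_1 + p_2·(q_2/q_1)) and q_2* = (q_2/q_1)·q_1*.
Numerically q_2/q_1 = 2.0736, so q_1* = 78/(1.8 + 1·2.0736) = 20.1363 and q_2* = 2.0736·20.1363 = 41.7546.

q_1* = 20.1363, q_2* = 41.7546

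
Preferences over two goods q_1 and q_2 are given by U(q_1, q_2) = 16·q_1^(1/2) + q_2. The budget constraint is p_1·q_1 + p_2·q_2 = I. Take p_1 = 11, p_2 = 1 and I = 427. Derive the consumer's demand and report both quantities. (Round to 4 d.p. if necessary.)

q_1* = 0.5289, q_2* = 421.1818

Utility is quasi-linear in q_2; the FOC for q_1 is 8/√q_1 = p_1/p_2.
Solve: √q_1 = 8·p_2/p_1, so q_1*(p_1,p_2) = (8·p_2/p_1)², and q_2* = (I − p_1·q_1*)/p_2.
Plugging in: q_1* = (8·1/11)² = 0.5289, q_2* = 421.1818.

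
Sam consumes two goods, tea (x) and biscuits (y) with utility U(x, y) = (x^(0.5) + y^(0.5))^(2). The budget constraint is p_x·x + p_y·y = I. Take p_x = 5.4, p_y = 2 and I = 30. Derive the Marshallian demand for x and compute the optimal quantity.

Substitute y = (y/x)·x into the budget: x* = I/(p_x + p_y·(y/x)).
Numerically y/x = 7.29, so x* = 30/(5.4 + 2·7.29) = 1.5015.

x* = 1.5015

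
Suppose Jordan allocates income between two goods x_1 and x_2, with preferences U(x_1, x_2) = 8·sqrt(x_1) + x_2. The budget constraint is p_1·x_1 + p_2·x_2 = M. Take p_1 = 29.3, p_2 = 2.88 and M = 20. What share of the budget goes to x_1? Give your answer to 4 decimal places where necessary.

Utility is quasi-linear in x_2; the FOC for x_1 is 4/√x_1 = p_1/p_2.
Solve: √x_1 = 4·p_2/p_1, so x_1*(p_1,p_2) = (4·p_2/p_1)², and x_2* = (M − p_1·x_1*)/p_2.
Plugging in: x_1* = (4·2.88/29.3)² = 0.1546, x_2* = 5.3717.
Expenditure on x_1: 29.3·0.1546 = 4.5294; share = 0.2265.

share on x_1 = 0.2265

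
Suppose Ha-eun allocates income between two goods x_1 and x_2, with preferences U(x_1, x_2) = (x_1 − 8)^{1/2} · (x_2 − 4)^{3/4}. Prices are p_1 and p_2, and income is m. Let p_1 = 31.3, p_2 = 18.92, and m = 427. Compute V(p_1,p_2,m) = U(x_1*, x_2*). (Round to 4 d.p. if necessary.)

V = 2.7174

This is Cobb-Douglas in (x_1−8, x_2−4): tangency gives 0.5·p_2·(x_2−4) = 0.75·p_1·(x_1−8).
Substituting into the budget: x_1* = 8 + 0.4·(m − 8·p_1 − 4·p_2)/p_1, and x_2* = 4 + 0.6·(…)/p_2.
Discretionary income = 427 − 8·31.3 − 4·18.92 = 100.92; x_1* = 8 + 0.4·100.92/31.3 = 9.2897; x_2* = 4 + 0.6·100.92/18.92 = 7.2004.
Utility at the optimum: U(9.2897, 7.2004) = 2.7174.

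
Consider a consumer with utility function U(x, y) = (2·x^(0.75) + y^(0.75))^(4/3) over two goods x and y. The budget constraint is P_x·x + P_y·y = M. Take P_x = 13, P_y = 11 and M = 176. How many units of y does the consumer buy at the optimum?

y* = 1.4963

From the CES first-order condition, 2·(y/x)^(0.25) = P_x/P_y.
Hence y/x = ((1/2)·P_x/P_y)^(1/(0.25)), i.e. raised to the 4 power.
With the ratio pinned down, the budget gives x* = M/(P_x + P_y·(y/x)) and y* = (y/x)·x*.
Numerically y/x = 0.121922, so x* = 176/(13 + 11·0.121922) = 12.2724 and y* = 0.121922·12.2724 = 1.4963.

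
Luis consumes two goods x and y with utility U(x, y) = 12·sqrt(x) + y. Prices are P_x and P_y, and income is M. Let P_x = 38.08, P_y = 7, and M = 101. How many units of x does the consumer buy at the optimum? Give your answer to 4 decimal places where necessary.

x* = 1.2165

Set MRS = P_x/P_y: 6·x^(−1/2) = P_x/P_y.
Thus x* = (6·P_y/P_x)² — independent of M — with the rest of income spent on y.
Plugging in: x* = (6·7/38.08)² = 1.2165.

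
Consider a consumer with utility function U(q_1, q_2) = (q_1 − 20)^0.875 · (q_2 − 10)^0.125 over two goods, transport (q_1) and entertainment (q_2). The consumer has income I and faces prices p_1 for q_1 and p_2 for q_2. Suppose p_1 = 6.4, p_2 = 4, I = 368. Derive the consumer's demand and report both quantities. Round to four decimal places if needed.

q_1* = 47.3438, q_2* = 16.25

This is Cobb-Douglas in (q_1−20, q_2−10): tangency gives 0.875·p_2·(q_2−10) = 0.125·p_1·(q_1−20).
Substituting into the budget: q_1* = 20 + 0.875·(I − 20·p_1 − 10·p_2)/p_1, and q_2* = 10 + 0.125·(…)/p_2.
Discretionary income = 368 − 20·6.4 − 10·4 = 200; q_1* = 20 + 0.875·200/6.4 = 47.3438; q_2* = 10 + 0.125·200/4 = 16.25.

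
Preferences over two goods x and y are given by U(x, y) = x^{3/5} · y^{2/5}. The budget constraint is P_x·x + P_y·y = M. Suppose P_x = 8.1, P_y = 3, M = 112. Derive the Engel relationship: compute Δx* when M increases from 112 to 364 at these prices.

Δx* = 18.6667

MU_x/MU_y = (0.6·y)/(0.4·x); tangency sets this equal to P_x/P_y.
Rearranging, P_y·y = (2/3)·P_x·x. Substituting into the budget gives P_x·x·(1 + (2/3)) = M.
Demand: x*(P_x,P_y,M) = 0.6·M/P_x and y* = 0.4·M/P_y.
At P_x=8.1, P_y=3, M=112: x* = 0.6·112/8.1 = 8.2963.
At M' = 364: x* = 26.963. Change: 26.963 − 8.2963 = 18.6667.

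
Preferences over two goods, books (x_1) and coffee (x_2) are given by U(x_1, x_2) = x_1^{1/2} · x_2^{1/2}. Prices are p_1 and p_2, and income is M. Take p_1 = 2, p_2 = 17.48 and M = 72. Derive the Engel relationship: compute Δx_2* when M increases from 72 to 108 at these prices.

Tangency: MRS = x_2/x_1 = p_1/p_2.
Rearranging, p_2·x_2 = p_1·x_1. Substituting into the budget gives p_1·x_1·(1 + 1) = M.
Demand: x_1*(p_1,p_2,M) = 0.5·M/p_1 and x_2* = 0.5·M/p_2.
At p_1=2, p_2=17.48, M=72: x_2* = 0.5·72/17.48 = 2.0595.
At M' = 108: x_2* = 3.0892. Change: 3.0892 − 2.0595 = 1.0297.

Δx_2* = 1.0297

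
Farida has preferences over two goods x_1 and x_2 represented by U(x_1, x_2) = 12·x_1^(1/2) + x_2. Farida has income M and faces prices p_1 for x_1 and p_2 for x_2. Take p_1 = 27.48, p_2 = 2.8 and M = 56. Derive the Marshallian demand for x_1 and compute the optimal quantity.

x_1* = 0.3738

Set MRS = p_1/p_2: 6·x_1^(−1/2) = p_1/p_2.
Thus x_1* = (6·p_2/p_1)² — independent of M — with the rest of income spent on x_2.
Plugging in: x_1* = (6·2.8/27.48)² = 0.3738.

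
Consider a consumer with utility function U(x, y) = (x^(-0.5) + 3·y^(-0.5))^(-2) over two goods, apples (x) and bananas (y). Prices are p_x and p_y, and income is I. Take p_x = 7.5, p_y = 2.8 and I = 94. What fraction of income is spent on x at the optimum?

MRS = MU_x/MU_y = (1/3)·(y/x)^(1.5). Set equal to p_x/p_y.
Solve for the ratio: y/x = [3·p_x/p_y]^(2/3).
Substitute y = (y/x)·x into the budget: x* = I/(p_x + p_y·(y/x)).
Numerically y/x = 4.011896, so x* = 94/(7.5 + 2.8·4.011896) = 5.0178 and y* = 4.011896·5.0178 = 20.1309.
Expenditure on x: 7.5·5.0178 = 37.6335; share = 0.4004.

share on x = 0.4004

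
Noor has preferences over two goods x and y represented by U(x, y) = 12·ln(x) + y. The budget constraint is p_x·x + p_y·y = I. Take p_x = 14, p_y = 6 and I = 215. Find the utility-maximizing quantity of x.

x* = 5.1429

Set MRS = p_x/p_y: (12/x)/1 = p_x/p_y.
So x*(p_x,p_y) = 12·p_y/p_x, independent of income; and y* = (I − 12·p_y)/p_y.
At the given prices: x* = 12·6/14 = 5.1429.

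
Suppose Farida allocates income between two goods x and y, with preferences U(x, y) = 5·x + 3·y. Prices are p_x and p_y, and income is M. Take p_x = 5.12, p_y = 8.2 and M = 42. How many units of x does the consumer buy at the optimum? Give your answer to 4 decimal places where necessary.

x* = 8.2031

x gives more utility per dollar, so spend all income on x: x* = M/p_x, y* = 0.
Numerically: x* = 8.2031, y* = 0.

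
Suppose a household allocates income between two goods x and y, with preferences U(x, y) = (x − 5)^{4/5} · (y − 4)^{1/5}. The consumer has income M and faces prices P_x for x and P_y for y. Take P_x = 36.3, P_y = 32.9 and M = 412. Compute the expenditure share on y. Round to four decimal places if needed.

Substituting into the budget: x* = 5 + 0.8·(M − 5·P_x − 4·P_y)/P_x, and y* = 4 + 0.2·(…)/P_y.
Discretionary income = 412 − 5·36.3 − 4·32.9 = 98.9; x* = 5 + 0.8·98.9/36.3 = 7.1796; y* = 4 + 0.2·98.9/32.9 = 4.6012.
Expenditure on y: 32.9·4.6012 = 151.38; share = 0.3674.

share on y = 0.3674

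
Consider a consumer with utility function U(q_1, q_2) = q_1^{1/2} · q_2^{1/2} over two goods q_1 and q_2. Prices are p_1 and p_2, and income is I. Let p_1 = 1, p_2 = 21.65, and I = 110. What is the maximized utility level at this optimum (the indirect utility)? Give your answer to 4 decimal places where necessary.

V = 11.8204

Tangency: MRS = q_2/q_1 = p_1/p_2.
So 0.5·p_2·q_2 = 0.5·p_1·q_1; combined with the budget, a share 0.5 of income goes to q_1.
Demand: q_1*(p_1,p_2,I) = 0.5·I/p_1 and q_2* = 0.5·I/p_2.
At p_1=1, p_2=21.65, I=110: q_1* = 0.5·110/1 = 55, q_2* = 2.5404.
Utility at the optimum: U(55, 2.5404) = 11.8204.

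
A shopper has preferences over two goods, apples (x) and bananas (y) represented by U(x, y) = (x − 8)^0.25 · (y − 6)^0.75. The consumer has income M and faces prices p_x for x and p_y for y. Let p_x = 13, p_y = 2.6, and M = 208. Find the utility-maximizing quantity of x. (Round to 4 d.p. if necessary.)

MRS = (1/3)·(y−6)/(x−8). Tangency with p_x/p_y gives y−6 = 3·(p_x/p_y)·(x−8).
Substituting into the budget: x* = 8 + 0.25·(M − 8·p_x − 6·p_y)/p_x, and y* = 6 + 0.75·(…)/p_y.
Discretionary income = 208 − 8·13 − 6·2.6 = 88.4; x* = 8 + 0.25·88.4/13 = 9.7.

x* = 9.7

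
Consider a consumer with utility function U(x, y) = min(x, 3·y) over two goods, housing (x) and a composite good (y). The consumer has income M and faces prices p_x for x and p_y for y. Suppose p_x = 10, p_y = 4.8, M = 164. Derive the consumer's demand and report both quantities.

With perfect complements, no substitution: consume in ratio x:y = 3:1.
Budget: p_x·x + p_y·(1/3)·x = M, so (3·p_x + p_y)·x = 3·M.
Demand: x*(p_x,p_y,M) = 3·M/(3·p_x + p_y), y* = M/(3·p_x + p_y).
Here 3·10 + 4.8 = 34.8, giving x* = 14.1379 and y* = 4.7126.

x* = 14.1379, y* = 4.7126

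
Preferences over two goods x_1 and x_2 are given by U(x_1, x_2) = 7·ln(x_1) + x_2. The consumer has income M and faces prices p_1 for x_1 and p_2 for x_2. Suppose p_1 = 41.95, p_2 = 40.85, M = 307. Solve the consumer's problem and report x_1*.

x_1* = 6.8164

So x_1*(p_1,p_2) = 7·p_2/p_1, independent of income; and x_2* = (M − 7·p_2)/p_2.
At the given prices: x_1* = 7·40.85/41.95 = 6.8164.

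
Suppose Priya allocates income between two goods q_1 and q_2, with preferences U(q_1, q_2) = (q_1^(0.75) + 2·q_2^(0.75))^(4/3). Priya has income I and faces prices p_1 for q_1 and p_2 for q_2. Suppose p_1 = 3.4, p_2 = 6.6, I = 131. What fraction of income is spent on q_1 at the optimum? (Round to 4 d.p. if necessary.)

With the ratio pinned down, the budget gives q_1* = I/(p_1 + p_2·(q_2/q_1)) and q_2* = (q_2/q_1)·q_1*.
Numerically q_2/q_1 = 1.126834, so q_1* = 131/(3.4 + 6.6·1.126834) = 12.0881 and q_2* = 1.126834·12.0881 = 13.6213.
Expenditure on q_1: 3.4·12.0881 = 41.0995; share = 0.3137.

share on q_1 = 0.3137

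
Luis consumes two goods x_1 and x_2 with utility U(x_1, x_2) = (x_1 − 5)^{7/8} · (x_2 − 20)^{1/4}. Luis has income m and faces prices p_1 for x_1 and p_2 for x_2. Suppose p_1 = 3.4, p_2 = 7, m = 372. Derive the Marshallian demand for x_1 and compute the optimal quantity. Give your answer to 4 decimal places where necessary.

Let x_1' = x_1−5, x_2' = x_2−20. MRS = (7/2)·x_2'/x_1' = p_1/p_2.
Substituting into the budget: x_1* = 5 + 7/9·(m − 5·p_1 − 20·p_2)/p_1, and x_2* = 20 + 2/9·(…)/p_2.
Discretionary income = 372 − 5·3.4 − 20·7 = 215; x_1* = 5 + 7/9·215/3.4 = 54.183.

x_1* = 54.183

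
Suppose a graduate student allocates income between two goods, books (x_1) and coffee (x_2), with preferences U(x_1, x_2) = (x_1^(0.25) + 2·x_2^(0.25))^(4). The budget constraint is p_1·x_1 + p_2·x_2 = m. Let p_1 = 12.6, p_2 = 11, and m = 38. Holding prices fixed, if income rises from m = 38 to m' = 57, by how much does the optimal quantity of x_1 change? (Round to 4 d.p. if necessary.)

From the CES first-order condition, (1/2)·(x_2/x_1)^(0.75) = p_1/p_2.
Hence x_2/x_1 = (2·p_1/p_2)^(1/(0.75)), i.e. raised to the 4/3 power.
Substitute x_2 = (x_2/x_1)·x_1 into the budget: x_1* = m/(p_1 + p_2·(x_2/x_1)).
Numerically x_2/x_1 = 3.020025, so x_1* = 38/(12.6 + 11·3.020025) = 0.8293.
At m' = 57: x_1* = 1.244. Change: 1.244 − 0.8293 = 0.4147.

Δx_1* = 0.4147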